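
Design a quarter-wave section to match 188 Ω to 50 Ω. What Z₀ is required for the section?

Z_qwt ≈ 97 Ω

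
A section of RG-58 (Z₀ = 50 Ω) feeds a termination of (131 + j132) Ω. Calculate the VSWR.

VSWR ≈ 5.48

Γ = (Z_L − Z_0)/(Z_L + Z_0) = (81 + j132)/(181 + j132)
|Γ| = 155/224 = 0.691
VSWR = (1 + |Γ|)/(1 − |Γ|) = 1.69/0.309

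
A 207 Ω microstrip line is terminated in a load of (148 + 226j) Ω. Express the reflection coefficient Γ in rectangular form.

Γ ≈ 0.17 + j0.528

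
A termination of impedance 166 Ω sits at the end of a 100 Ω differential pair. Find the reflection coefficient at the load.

Γ = (Z_L − Z_0)/(Z_L + Z_0) = (166 − 100)/(166 + 100) = 66/266

Γ = 0.248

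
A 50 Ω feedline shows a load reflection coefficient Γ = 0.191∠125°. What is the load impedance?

Z_L = Z_0·(1 + Γ)/(1 − Γ) = 50·(0.89 + j0.156)/(1.11 − j0.156)

Z_L ≈ 38.4 + j12.5 Ω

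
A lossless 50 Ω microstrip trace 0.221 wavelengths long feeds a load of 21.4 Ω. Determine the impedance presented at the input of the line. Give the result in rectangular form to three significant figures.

βl = 2π × 0.221 = 79.6°
tan(βl) = tan(79.6°) = 5.43
Z_in = Z_0·(Z_L + jZ_0·tanβl)/(Z_0 + jZ_L·tanβl)
     = 50·(21.4 + j271)/(50 + j116)

Z_in ≈ 102 + j34.7 Ω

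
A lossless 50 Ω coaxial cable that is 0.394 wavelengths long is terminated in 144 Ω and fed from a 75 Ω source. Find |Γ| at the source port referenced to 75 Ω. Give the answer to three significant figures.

βl = 2π × 0.394 = 142°
tan(βl) = -0.786
Z_in = Z_0·(Z_L + jZ_0·tanβl)/(Z_0 + jZ_L·tanβl) = 38 + j46.8 Ω
Γ_s = (Z_in − Z_s)/(Z_in + Z_s) = (-37 + j46.8)/(113 + j46.8), |Γ_s| = 0.487

|Γ| ≈ 0.487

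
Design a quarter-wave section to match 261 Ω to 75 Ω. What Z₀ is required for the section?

Z_qwt = √(Z_0·R_L) = √(75 × 261) = √19580

Z_qwt ≈ 140 Ω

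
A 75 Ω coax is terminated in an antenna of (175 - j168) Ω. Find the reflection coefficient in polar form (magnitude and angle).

Γ ≈ 0.649 ∠ -25.3°

Γ = (Z_L − Z_0)/(Z_L + Z_0) = (100 − j168)/(250 − j168)
|Γ| = 196/301 = 0.649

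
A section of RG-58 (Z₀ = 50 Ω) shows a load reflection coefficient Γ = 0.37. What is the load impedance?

Z_L ≈ 109 Ω

Z_L = Z_0·(1 + Γ)/(1 − Γ) = 50·(1.37)/(0.63)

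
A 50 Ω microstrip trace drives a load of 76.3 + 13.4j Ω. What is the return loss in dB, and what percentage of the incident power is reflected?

RL ≈ 12.7 dB; 5.4% of incident power reflected

Γ = (26.3 + j13.4)/(126.3 + j13.4), |Γ| = 0.232
RL = −20·log₁₀(0.232) = 12.7 dB
P_refl/P_inc = |Γ|² = 0.054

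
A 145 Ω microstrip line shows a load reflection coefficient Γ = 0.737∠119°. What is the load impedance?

Z_L ≈ 29.3 + j82.8 Ω

Z_L = Z_0·(1 + Γ)/(1 − Γ) = 145·(0.643 + j0.645)/(1.36 − j0.645)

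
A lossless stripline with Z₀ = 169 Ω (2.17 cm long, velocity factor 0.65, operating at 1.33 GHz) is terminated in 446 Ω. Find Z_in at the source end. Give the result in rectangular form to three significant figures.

λ = v/f = 0.65·c / 1.33 GHz = 0.147 m
βl = 2π·l/λ = 2π × 0.148 = 53.3°
tan(βl) = tan(53.3°) = 1.34
Z_in = Z_0·(Z_L + jZ_0·tanβl)/(Z_0 + jZ_L·tanβl)
     = 169·(446 + j227)/(169 + j598)

Z_in ≈ 92.3 − j100 Ω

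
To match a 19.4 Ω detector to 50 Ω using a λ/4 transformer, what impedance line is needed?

Z_qwt ≈ 31.1 Ω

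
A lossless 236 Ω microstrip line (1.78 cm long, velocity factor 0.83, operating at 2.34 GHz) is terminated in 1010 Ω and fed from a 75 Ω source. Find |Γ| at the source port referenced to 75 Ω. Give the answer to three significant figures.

|Γ| ≈ 0.65

λ = v/f = 0.83·c / 2.34 GHz = 0.106 m
βl = 2π·l/λ = 2π × 0.167 = 60.2°
tan(βl) = 1.75
Z_in = Z_0·(Z_L + jZ_0·tanβl)/(Z_0 + jZ_L·tanβl) = 71.9 − j125 Ω
Γ_s = (Z_in − Z_s)/(Z_in + Z_s) = (-3.08 − j125)/(147 − j125), |Γ_s| = 0.65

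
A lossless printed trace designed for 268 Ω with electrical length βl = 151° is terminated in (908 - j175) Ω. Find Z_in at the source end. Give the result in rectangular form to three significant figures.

tan(βl) = tan(151°) = -0.554
Z_in = Z_0·(Z_L + jZ_0·tanβl)/(Z_0 + jZ_L·tanβl)
     = 268·(908 − j324)/(171 − j503)

Z_in ≈ 302 + j381 Ω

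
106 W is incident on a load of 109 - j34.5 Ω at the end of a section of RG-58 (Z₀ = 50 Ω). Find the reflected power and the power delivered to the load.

|Γ| = |(59 − j34.5)/(159 − j34.5)| = 0.42
|Γ|² = 0.176
P_refl = |Γ|²·P_inc = 18.7 W, P_del = (1 − |Γ|²)·P_inc = 87.3 W

P_reflected ≈ 18.7 W; P_delivered ≈ 87.3 W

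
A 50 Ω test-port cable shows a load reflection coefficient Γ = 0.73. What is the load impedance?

Z_L ≈ 320 Ω

Z_L = Z_0·(1 + Γ)/(1 − Γ) = 50·(1.73)/(0.27)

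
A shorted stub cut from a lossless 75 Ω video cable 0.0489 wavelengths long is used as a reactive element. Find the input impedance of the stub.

Z_in ≈ +j23.8 Ω

βl = 2π × 0.0489 = 17.6°
tan(βl) = 0.317
For a shorted stub, Z_in = jZ_0·tan(βl)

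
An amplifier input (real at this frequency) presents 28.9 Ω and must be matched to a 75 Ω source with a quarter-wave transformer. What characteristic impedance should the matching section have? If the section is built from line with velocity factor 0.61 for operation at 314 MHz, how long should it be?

Z_qwt ≈ 46.6 Ω; length ≈ 14.6 cm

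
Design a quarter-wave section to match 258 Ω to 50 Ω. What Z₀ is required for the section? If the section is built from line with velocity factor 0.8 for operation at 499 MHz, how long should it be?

Z_qwt ≈ 114 Ω; length ≈ 12 cm

Z_qwt = √(Z_0·R_L) = √(50 × 258) = √12900
λ = 0.8·c/f = 0.481 m, so l = λ/4 = 0.12 m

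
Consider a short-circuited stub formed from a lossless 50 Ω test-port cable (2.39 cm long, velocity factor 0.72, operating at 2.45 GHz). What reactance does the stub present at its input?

λ = v/f = 0.72·c / 2.45 GHz = 0.0882 m
βl = 2π·l/λ = 2π × 0.271 = 97.6°
tan(βl) = -7.5
For a short-circuited stub, Z_in = jZ_0·tan(βl)

X_in ≈ -375 Ω (capacitive)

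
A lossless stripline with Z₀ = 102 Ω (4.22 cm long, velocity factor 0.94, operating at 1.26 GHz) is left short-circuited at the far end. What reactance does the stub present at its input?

X_in ≈ 251 Ω (inductive)

λ = v/f = 0.94·c / 1.26 GHz = 0.224 m
βl = 2π·l/λ = 2π × 0.189 = 67.9°
tan(βl) = 2.46
For a short-circuited stub, Z_in = jZ_0·tan(βl)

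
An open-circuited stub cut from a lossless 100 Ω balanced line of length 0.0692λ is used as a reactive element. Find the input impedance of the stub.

Z_in ≈ −j215 Ω

βl = 2π × 0.0692 = 24.9°
tan(βl) = 0.464
For an open-circuited stub, Z_in = −jZ_0·cot(βl) = −jZ_0/tan(βl)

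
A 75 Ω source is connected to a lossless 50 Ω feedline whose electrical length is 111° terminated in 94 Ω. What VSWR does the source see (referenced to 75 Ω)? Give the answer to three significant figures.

VSWR ≈ 2.65

tan(βl) = -2.61
Z_in = Z_0·(Z_L + jZ_0·tanβl)/(Z_0 + jZ_L·tanβl) = 29.3 + j13.2 Ω
Γ_s = (Z_in − Z_s)/(Z_in + Z_s) = (-45.7 + j13.2)/(104 + j13.2), |Γ_s| = 0.453
VSWR = (1 + |Γ_s|)/(1 − |Γ_s|)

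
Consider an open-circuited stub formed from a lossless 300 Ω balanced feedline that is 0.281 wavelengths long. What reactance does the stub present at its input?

X_in ≈ 59.2 Ω (inductive)

βl = 2π × 0.281 = 101°
tan(βl) = -5.07
For an open-circuited stub, Z_in = −jZ_0·cot(βl) = −jZ_0/tan(βl)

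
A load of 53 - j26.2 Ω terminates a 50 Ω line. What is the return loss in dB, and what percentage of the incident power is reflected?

Γ = (3 − j26.2)/(103 − j26.2), |Γ| = 0.248
RL = −20·log₁₀(0.248) = 12.1 dB
P_refl/P_inc = |Γ|² = 0.0616

RL ≈ 12.1 dB; 6.16% of incident power reflected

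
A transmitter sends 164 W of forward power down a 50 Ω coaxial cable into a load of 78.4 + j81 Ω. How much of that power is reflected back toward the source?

|Γ| = |(28.4 + j81)/(128.4 + j81)| = 0.565
|Γ|² = 0.32
P_refl = |Γ|²·P_inc = 52.4 W, P_del = (1 − |Γ|²)·P_inc = 112 W

P_reflected ≈ 52.4 W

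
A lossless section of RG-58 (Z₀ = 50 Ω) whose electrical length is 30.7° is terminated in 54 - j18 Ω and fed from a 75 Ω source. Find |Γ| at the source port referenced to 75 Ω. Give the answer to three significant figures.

|Γ| ≈ 0.331

tan(βl) = 0.594
Z_in = Z_0·(Z_L + jZ_0·tanβl)/(Z_0 + jZ_L·tanβl) = 38.8 − j10.8 Ω
Γ_s = (Z_in − Z_s)/(Z_in + Z_s) = (-36.2 − j10.8)/(114 − j10.8), |Γ_s| = 0.331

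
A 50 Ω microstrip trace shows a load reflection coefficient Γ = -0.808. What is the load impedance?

Z_L ≈ 5.31 Ω

Z_L = Z_0·(1 + Γ)/(1 − Γ) = 50·(0.192)/(1.81)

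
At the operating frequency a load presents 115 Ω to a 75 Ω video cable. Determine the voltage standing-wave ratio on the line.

VSWR ≈ 1.53

Γ = (115 − 75)/(115 + 75) = 0.211
VSWR = (1 + 0.211)/(1 − 0.211)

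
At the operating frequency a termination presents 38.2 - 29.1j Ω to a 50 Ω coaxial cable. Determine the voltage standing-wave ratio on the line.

Γ = (Z_L − Z_0)/(Z_L + Z_0) = (-11.8 − j29.1)/(88.2 − j29.1)
|Γ| = 31.4/92.9 = 0.338
VSWR = (1 + |Γ|)/(1 − |Γ|) = 1.34/0.662

VSWR ≈ 2.02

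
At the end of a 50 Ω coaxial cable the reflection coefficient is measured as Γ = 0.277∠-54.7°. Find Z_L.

Z_L = Z_0·(1 + Γ)/(1 − Γ) = 50·(1.16 − j0.226)/(0.84 + j0.226)

Z_L ≈ 61 − j29.9 Ω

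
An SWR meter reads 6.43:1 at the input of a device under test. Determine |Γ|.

|Γ| = (S − 1)/(S + 1) = (6.43 − 1)/(6.43 + 1) = 5.43/7.43

|Γ| ≈ 0.731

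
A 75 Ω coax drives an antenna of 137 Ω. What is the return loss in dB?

RL ≈ 10.7 dB

Γ = (137 − 75)/(137 + 75) = 0.292
RL = −20·log₁₀|Γ| = −20·log₁₀(0.292)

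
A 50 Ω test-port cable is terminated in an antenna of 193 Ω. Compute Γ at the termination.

Γ = (Z_L − Z_0)/(Z_L + Z_0) = (193 − 50)/(193 + 50) = 143/243

Γ = 0.588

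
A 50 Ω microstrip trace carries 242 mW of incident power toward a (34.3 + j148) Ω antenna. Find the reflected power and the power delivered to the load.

|Γ| = |(-15.7 + j148)/(84.3 + j148)| = 0.874
|Γ|² = 0.764
P_refl = |Γ|²·P_inc = 185 mW, P_del = (1 − |Γ|²)·P_inc = 57.2 mW

P_reflected ≈ 185 mW; P_delivered ≈ 57.2 mW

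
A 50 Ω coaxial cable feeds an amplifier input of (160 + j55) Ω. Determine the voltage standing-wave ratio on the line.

Γ = (Z_L − Z_0)/(Z_L + Z_0) = (110 + j55)/(210 + j55)
|Γ| = 123/217 = 0.567
VSWR = (1 + |Γ|)/(1 − |Γ|) = 1.57/0.433

VSWR ≈ 3.61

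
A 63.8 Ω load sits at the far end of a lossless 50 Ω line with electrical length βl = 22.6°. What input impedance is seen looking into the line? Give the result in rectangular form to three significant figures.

tan(βl) = tan(22.6°) = 0.416
Z_in = Z_0·(Z_L + jZ_0·tanβl)/(Z_0 + jZ_L·tanβl)
     = 50·(63.8 + j20.8)/(50 + j26.6)

Z_in ≈ 58.4 − j10.2 Ω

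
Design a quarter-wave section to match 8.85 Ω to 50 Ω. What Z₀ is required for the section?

Z_qwt ≈ 21 Ω

Z_qwt = √(Z_0·R_L) = √(50 × 8.85) = √442.5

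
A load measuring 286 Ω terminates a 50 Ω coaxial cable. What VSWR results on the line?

VSWR ≈ 5.72

Γ = (286 − 50)/(286 + 50) = 0.702
VSWR = (1 + 0.702)/(1 − 0.702)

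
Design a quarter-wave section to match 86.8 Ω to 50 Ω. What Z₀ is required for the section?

Z_qwt ≈ 65.9 Ω

Z_qwt = √(Z_0·R_L) = √(50 × 86.8) = √4340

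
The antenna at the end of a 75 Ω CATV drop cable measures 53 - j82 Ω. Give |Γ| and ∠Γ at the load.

Γ ≈ 0.559 ∠ -72.4°

Γ = (Z_L − Z_0)/(Z_L + Z_0) = (-22 − j82)/(128 − j82)
|Γ| = 84.9/152 = 0.559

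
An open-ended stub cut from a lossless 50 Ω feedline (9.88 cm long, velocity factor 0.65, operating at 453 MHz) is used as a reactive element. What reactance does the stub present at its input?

X_in ≈ -6.47 Ω (capacitive)

λ = v/f = 0.65·c / 453 MHz = 0.43 m
βl = 2π·l/λ = 2π × 0.23 = 82.6°
tan(βl) = 7.73
For an open-ended stub, Z_in = −jZ_0·cot(βl) = −jZ_0/tan(βl)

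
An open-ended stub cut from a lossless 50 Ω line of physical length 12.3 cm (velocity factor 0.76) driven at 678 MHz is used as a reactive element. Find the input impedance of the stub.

Z_in ≈ +j44.5 Ω

λ = v/f = 0.76·c / 678 MHz = 0.336 m
βl = 2π·l/λ = 2π × 0.366 = 132°
tan(βl) = -1.12
For an open-ended stub, Z_in = −jZ_0·cot(βl) = −jZ_0/tan(βl)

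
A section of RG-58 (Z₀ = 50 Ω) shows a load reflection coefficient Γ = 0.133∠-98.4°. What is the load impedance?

Z_L ≈ 46.5 − j12.5 Ω

Z_L = Z_0·(1 + Γ)/(1 − Γ) = 50·(0.981 − j0.132)/(1.02 + j0.132)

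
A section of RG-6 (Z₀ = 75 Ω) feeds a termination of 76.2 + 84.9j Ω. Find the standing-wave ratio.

Γ = (Z_L − Z_0)/(Z_L + Z_0) = (1.2 + j84.9)/(151.2 + j84.9)
|Γ| = 84.9/173 = 0.49
VSWR = (1 + |Γ|)/(1 − |Γ|) = 1.49/0.51

VSWR ≈ 2.92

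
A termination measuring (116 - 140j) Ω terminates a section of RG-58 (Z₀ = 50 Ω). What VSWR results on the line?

VSWR ≈ 5.96

Γ = (Z_L − Z_0)/(Z_L + Z_0) = (66 − j140)/(166 − j140)
|Γ| = 155/217 = 0.713
VSWR = (1 + |Γ|)/(1 − |Γ|) = 1.71/0.287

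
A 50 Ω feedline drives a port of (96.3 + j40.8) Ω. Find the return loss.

Γ = (46.3 + j40.8)/(146.3 + j40.8), |Γ| = 0.406
RL = −20·log₁₀|Γ| = −20·log₁₀(0.406)

RL ≈ 7.82 dB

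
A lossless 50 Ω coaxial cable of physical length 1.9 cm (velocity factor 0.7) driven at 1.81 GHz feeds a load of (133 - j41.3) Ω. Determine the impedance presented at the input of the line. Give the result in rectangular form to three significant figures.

Z_in ≈ 19.9 − j19.4 Ω

λ = v/f = 0.7·c / 1.81 GHz = 0.116 m
βl = 2π·l/λ = 2π × 0.164 = 59°
tan(βl) = tan(59°) = 1.66
Z_in = Z_0·(Z_L + jZ_0·tanβl)/(Z_0 + jZ_L·tanβl)
     = 50·(133 + j41.8)/(119 + j221)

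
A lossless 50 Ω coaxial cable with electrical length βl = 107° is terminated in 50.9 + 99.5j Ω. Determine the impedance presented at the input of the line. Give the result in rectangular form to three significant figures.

Z_in ≈ 8.83 − j4.62 Ω

tan(βl) = tan(107°) = -3.27
Z_in = Z_0·(Z_L + jZ_0·tanβl)/(Z_0 + jZ_L·tanβl)
     = 50·(50.9 − j64)/(375 − j166)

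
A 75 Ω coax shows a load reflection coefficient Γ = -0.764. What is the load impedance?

Z_L = Z_0·(1 + Γ)/(1 − Γ) = 75·(0.236)/(1.76)

Z_L ≈ 10 Ω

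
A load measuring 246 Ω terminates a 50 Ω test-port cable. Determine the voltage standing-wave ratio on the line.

VSWR ≈ 4.92

For a purely resistive load, VSWR = R_L/Z_0 or Z_0/R_L (whichever > 1) = 246/50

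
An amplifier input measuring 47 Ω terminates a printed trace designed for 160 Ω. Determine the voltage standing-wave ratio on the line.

Γ = (47 − 160)/(47 + 160) = -0.546
VSWR = (1 + 0.546)/(1 − 0.546)

VSWR ≈ 3.4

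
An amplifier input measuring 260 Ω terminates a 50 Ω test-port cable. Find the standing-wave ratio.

VSWR ≈ 5.2

For a purely resistive load, VSWR = R_L/Z_0 or Z_0/R_L (whichever > 1) = 260/50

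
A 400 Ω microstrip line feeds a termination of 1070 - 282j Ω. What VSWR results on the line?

VSWR ≈ 2.89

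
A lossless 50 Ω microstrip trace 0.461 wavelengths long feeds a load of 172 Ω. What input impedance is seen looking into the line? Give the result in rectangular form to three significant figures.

βl = 2π × 0.461 = 166°
tan(βl) = tan(166°) = -0.25
Z_in = Z_0·(Z_L + jZ_0·tanβl)/(Z_0 + jZ_L·tanβl)
     = 50·(172 − j12.5)/(50 − j43)

Z_in ≈ 105 + j77.8 Ω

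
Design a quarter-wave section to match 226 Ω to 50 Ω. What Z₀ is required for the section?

Z_qwt = √(Z_0·R_L) = √(50 × 226) = √11300

Z_qwt ≈ 106 Ω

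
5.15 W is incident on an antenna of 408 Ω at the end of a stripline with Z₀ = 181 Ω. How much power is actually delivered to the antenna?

Γ = (408 − 181)/(408 + 181) = 0.385
|Γ|² = 0.149
P_refl = |Γ|²·P_inc = 0.765 W, P_del = (1 − |Γ|²)·P_inc = 4.39 W

P_delivered ≈ 4.39 W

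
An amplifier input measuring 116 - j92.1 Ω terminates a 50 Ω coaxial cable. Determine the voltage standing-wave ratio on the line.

VSWR ≈ 3.96

Γ = (Z_L − Z_0)/(Z_L + Z_0) = (66 − j92.1)/(166 − j92.1)
|Γ| = 113/190 = 0.597
VSWR = (1 + |Γ|)/(1 − |Γ|) = 1.6/0.403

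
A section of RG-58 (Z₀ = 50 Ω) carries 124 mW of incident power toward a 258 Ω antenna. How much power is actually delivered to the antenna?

Γ = (258 − 50)/(258 + 50) = 0.675
|Γ|² = 0.456
P_refl = |Γ|²·P_inc = 56.6 mW, P_del = (1 − |Γ|²)·P_inc = 67.4 mW

P_delivered ≈ 67.4 mW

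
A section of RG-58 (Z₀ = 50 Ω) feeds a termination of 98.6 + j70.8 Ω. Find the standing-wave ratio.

VSWR ≈ 3.18

Γ = (Z_L − Z_0)/(Z_L + Z_0) = (48.6 + j70.8)/(148.6 + j70.8)
|Γ| = 85.9/165 = 0.522
VSWR = (1 + |Γ|)/(1 − |Γ|) = 1.52/0.478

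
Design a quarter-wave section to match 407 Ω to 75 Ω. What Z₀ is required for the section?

Z_qwt = √(Z_0·R_L) = √(75 × 407) = √30520

Z_qwt ≈ 175 Ω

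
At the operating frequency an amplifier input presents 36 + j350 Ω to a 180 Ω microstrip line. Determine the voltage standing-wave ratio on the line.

VSWR ≈ 24.1

Γ = (Z_L − Z_0)/(Z_L + Z_0) = (-144 + j350)/(216 + j350)
|Γ| = 378/411 = 0.92
VSWR = (1 + |Γ|)/(1 − |Γ|) = 1.92/0.0798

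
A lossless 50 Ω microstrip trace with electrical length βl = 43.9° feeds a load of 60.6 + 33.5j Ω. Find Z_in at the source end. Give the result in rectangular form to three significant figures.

tan(βl) = tan(43.9°) = 0.962
Z_in = Z_0·(Z_L + jZ_0·tanβl)/(Z_0 + jZ_L·tanβl)
     = 50·(60.6 + j81.6)/(17.8 + j58.3)

Z_in ≈ 78.5 − j28 Ω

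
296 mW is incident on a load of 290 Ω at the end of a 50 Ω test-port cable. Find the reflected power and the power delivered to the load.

Γ = (290 − 50)/(290 + 50) = 0.706
|Γ|² = 0.498
P_refl = |Γ|²·P_inc = 147 mW, P_del = (1 − |Γ|²)·P_inc = 149 mW

P_reflected ≈ 147 mW; P_delivered ≈ 149 mW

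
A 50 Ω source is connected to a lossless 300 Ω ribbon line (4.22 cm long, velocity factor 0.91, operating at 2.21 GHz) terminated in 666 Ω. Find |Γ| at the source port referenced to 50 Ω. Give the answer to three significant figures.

λ = v/f = 0.91·c / 2.21 GHz = 0.124 m
βl = 2π·l/λ = 2π × 0.342 = 123°
tan(βl) = -1.54
Z_in = Z_0·(Z_L + jZ_0·tanβl)/(Z_0 + jZ_L·tanβl) = 177 + j143 Ω
Γ_s = (Z_in − Z_s)/(Z_in + Z_s) = (127 + j143)/(227 + j143), |Γ_s| = 0.713

|Γ| ≈ 0.713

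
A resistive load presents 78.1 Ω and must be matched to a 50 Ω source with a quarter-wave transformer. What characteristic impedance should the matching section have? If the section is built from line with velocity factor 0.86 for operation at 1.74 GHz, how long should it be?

Z_qwt ≈ 62.5 Ω; length ≈ 3.71 cm

Z_qwt = √(Z_0·R_L) = √(50 × 78.1) = √3905
λ = 0.86·c/f = 0.148 m, so l = λ/4 = 0.0371 m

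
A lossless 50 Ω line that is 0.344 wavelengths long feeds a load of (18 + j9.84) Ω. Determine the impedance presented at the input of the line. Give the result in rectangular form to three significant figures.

βl = 2π × 0.344 = 124°
tan(βl) = tan(124°) = -1.49
Z_in = Z_0·(Z_L + jZ_0·tanβl)/(Z_0 + jZ_L·tanβl)
     = 50·(18 − j64.7)/(64.7 − j26.8)

Z_in ≈ 29.6 − j37.8 Ω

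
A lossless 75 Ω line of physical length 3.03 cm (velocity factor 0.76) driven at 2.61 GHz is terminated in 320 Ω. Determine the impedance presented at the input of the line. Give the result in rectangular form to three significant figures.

Z_in ≈ 25.4 + j48.1 Ω

λ = v/f = 0.76·c / 2.61 GHz = 0.0874 m
βl = 2π·l/λ = 2π × 0.347 = 125°
tan(βl) = tan(125°) = -1.44
Z_in = Z_0·(Z_L + jZ_0·tanβl)/(Z_0 + jZ_L·tanβl)
     = 75·(320 − j108)/(75 − j459)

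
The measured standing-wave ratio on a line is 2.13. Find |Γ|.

|Γ| ≈ 0.361

|Γ| = (S − 1)/(S + 1) = (2.13 − 1)/(2.13 + 1) = 1.13/3.13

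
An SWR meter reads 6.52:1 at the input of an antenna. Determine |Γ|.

|Γ| = (S − 1)/(S + 1) = (6.52 − 1)/(6.52 + 1) = 5.52/7.52

|Γ| ≈ 0.734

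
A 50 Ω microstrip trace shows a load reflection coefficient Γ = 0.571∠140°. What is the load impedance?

Z_L = Z_0·(1 + Γ)/(1 − Γ) = 50·(0.563 + j0.367)/(1.44 − j0.367)

Z_L ≈ 15.3 + j16.7 Ω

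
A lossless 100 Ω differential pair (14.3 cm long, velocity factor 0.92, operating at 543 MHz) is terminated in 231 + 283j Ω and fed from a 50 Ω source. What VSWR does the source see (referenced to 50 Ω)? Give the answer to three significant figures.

VSWR ≈ 3.03

λ = v/f = 0.92·c / 543 MHz = 0.508 m
βl = 2π·l/λ = 2π × 0.281 = 101°
tan(βl) = -5.01
Z_in = Z_0·(Z_L + jZ_0·tanβl)/(Z_0 + jZ_L·tanβl) = 16.5 − j1.76 Ω
Γ_s = (Z_in − Z_s)/(Z_in + Z_s) = (-33.5 − j1.76)/(66.5 − j1.76), |Γ_s| = 0.503
VSWR = (1 + |Γ_s|)/(1 − |Γ_s|)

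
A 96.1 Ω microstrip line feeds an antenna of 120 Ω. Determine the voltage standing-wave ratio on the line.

VSWR ≈ 1.25

For a purely resistive load, VSWR = R_L/Z_0 or Z_0/R_L (whichever > 1) = 120/96.1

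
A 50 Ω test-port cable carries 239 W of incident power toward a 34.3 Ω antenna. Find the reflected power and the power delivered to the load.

Γ = (34.3 − 50)/(34.3 + 50) = -0.186
|Γ|² = 0.0347
P_refl = |Γ|²·P_inc = 8.29 W, P_del = (1 − |Γ|²)·P_inc = 231 W

P_reflected ≈ 8.29 W; P_delivered ≈ 231 W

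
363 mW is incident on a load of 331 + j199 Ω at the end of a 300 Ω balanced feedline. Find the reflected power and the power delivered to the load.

|Γ| = |(31 + j199)/(631 + j199)| = 0.304
|Γ|² = 0.0927
P_refl = |Γ|²·P_inc = 33.6 mW, P_del = (1 − |Γ|²)·P_inc = 329 mW

P_reflected ≈ 33.6 mW; P_delivered ≈ 329 mW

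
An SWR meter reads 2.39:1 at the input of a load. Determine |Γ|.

|Γ| ≈ 0.41

|Γ| = (S − 1)/(S + 1) = (2.39 − 1)/(2.39 + 1) = 1.39/3.39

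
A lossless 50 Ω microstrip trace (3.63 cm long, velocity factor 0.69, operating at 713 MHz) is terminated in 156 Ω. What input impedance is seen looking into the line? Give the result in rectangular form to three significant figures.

Z_in ≈ 29.1 − j40.7 Ω

λ = v/f = 0.69·c / 713 MHz = 0.29 m
βl = 2π·l/λ = 2π × 0.125 = 45°
tan(βl) = tan(45°) = 1
Z_in = Z_0·(Z_L + jZ_0·tanβl)/(Z_0 + jZ_L·tanβl)
     = 50·(156 + j50)/(50 + j156)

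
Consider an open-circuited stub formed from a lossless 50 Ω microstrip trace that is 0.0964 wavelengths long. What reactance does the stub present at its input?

X_in ≈ -72.2 Ω (capacitive)

βl = 2π × 0.0964 = 34.7°
tan(βl) = 0.693
For an open-circuited stub, Z_in = −jZ_0·cot(βl) = −jZ_0/tan(βl)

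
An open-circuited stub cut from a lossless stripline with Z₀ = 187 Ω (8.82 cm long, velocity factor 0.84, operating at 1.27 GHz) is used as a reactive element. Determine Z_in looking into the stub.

Z_in ≈ +j514 Ω

λ = v/f = 0.84·c / 1.27 GHz = 0.198 m
βl = 2π·l/λ = 2π × 0.445 = 160°
tan(βl) = -0.364
For an open-circuited stub, Z_in = −jZ_0·cot(βl) = −jZ_0/tan(βl)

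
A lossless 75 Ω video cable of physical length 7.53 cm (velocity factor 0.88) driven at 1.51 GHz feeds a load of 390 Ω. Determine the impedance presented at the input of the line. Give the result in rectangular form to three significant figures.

Z_in ≈ 69.2 + j133 Ω

λ = v/f = 0.88·c / 1.51 GHz = 0.175 m
βl = 2π·l/λ = 2π × 0.431 = 155°
tan(βl) = tan(155°) = -0.465
Z_in = Z_0·(Z_L + jZ_0·tanβl)/(Z_0 + jZ_L·tanβl)
     = 75·(390 − j34.9)/(75 − j181)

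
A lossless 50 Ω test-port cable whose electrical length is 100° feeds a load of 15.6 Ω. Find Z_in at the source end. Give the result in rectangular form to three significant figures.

Z_in ≈ 125 − j62 Ω

tan(βl) = tan(100°) = -5.67
Z_in = Z_0·(Z_L + jZ_0·tanβl)/(Z_0 + jZ_L·tanβl)
     = 50·(15.6 − j284)/(50 − j88.5)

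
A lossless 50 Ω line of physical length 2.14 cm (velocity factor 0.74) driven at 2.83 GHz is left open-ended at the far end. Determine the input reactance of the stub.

X_in ≈ 7.21 Ω (inductive)

λ = v/f = 0.74·c / 2.83 GHz = 0.0784 m
βl = 2π·l/λ = 2π × 0.273 = 98.2°
tan(βl) = -6.93
For an open-ended stub, Z_in = −jZ_0·cot(βl) = −jZ_0/tan(βl)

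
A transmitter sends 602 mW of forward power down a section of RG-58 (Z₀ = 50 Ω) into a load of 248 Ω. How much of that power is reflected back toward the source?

Γ = (248 − 50)/(248 + 50) = 0.664
|Γ|² = 0.441
P_refl = |Γ|²·P_inc = 266 mW, P_del = (1 − |Γ|²)·P_inc = 336 mW

P_reflected ≈ 266 mW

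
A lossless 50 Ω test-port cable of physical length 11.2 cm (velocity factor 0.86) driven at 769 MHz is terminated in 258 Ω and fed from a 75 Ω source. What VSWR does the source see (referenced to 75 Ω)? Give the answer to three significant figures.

λ = v/f = 0.86·c / 769 MHz = 0.336 m
βl = 2π·l/λ = 2π × 0.334 = 120°
tan(βl) = -1.72
Z_in = Z_0·(Z_L + jZ_0·tanβl)/(Z_0 + jZ_L·tanβl) = 12.8 + j27.6 Ω
Γ_s = (Z_in − Z_s)/(Z_in + Z_s) = (-62.2 + j27.6)/(87.8 + j27.6), |Γ_s| = 0.739
VSWR = (1 + |Γ_s|)/(1 − |Γ_s|)

VSWR ≈ 6.67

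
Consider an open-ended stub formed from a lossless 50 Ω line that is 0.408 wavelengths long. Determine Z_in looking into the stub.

Z_in ≈ +j76.6 Ω

βl = 2π × 0.408 = 147°
tan(βl) = -0.652
For an open-ended stub, Z_in = −jZ_0·cot(βl) = −jZ_0/tan(βl)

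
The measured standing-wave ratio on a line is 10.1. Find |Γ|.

|Γ| = (S − 1)/(S + 1) = (10.1 − 1)/(10.1 + 1) = 9.1/11.1

|Γ| ≈ 0.82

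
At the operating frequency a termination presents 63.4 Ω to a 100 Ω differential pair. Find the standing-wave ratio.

Γ = (63.4 − 100)/(63.4 + 100) = -0.224
VSWR = (1 + 0.224)/(1 − 0.224)

VSWR ≈ 1.58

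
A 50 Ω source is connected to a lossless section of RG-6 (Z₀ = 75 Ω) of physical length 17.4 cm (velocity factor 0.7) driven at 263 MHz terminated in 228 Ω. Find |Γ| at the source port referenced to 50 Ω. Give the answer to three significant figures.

|Γ| ≈ 0.364

λ = v/f = 0.7·c / 263 MHz = 0.798 m
βl = 2π·l/λ = 2π × 0.218 = 78.4°
tan(βl) = 4.89
Z_in = Z_0·(Z_L + jZ_0·tanβl)/(Z_0 + jZ_L·tanβl) = 25.6 − j13.6 Ω
Γ_s = (Z_in − Z_s)/(Z_in + Z_s) = (-24.4 − j13.6)/(75.6 − j13.6), |Γ_s| = 0.364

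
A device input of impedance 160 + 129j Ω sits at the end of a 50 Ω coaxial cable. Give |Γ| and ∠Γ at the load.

Γ = (Z_L − Z_0)/(Z_L + Z_0) = (110 + j129)/(210 + j129)
|Γ| = 170/246 = 0.688

Γ ≈ 0.688 ∠ 18°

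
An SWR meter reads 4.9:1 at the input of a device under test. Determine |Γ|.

|Γ| ≈ 0.661

|Γ| = (S − 1)/(S + 1) = (4.9 − 1)/(4.9 + 1) = 3.9/5.9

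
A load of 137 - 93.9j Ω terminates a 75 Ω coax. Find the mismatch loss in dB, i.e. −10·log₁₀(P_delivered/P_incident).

Γ = (62 − j93.9)/(212 − j93.9), |Γ| = 0.485
|Γ|² = 0.236, so P_del/P_inc = 1 − |Γ|² = 0.764
ML = −10·log₁₀(1 − |Γ|²)

mismatch loss ≈ 1.17 dB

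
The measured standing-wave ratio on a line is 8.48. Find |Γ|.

|Γ| ≈ 0.789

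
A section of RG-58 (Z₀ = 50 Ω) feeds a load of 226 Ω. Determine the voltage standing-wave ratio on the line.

VSWR ≈ 4.52

Γ = (226 − 50)/(226 + 50) = 0.638
VSWR = (1 + 0.638)/(1 − 0.638)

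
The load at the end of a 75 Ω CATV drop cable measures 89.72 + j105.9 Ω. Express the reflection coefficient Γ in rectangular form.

Γ = (Z_L − Z_0)/(Z_L + Z_0) = (14.72 + j105.9)/(164.7 + j105.9)

Γ ≈ 0.356 + j0.414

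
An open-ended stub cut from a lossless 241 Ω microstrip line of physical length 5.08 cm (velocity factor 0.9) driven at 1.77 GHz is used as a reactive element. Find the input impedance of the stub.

Z_in ≈ +j139 Ω

λ = v/f = 0.9·c / 1.77 GHz = 0.153 m
βl = 2π·l/λ = 2π × 0.333 = 120°
tan(βl) = -1.74
For an open-ended stub, Z_in = −jZ_0·cot(βl) = −jZ_0/tan(βl)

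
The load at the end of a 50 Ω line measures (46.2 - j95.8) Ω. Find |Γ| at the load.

Γ = (Z_L − Z_0)/(Z_L + Z_0) = (-3.8 − j95.8)/(96.2 − j95.8)
|Γ| = 95.9/136

|Γ| ≈ 0.706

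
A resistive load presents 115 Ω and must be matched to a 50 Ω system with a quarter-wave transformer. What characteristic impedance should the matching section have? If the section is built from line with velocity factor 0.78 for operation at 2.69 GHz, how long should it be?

Z_qwt = √(Z_0·R_L) = √(50 × 115) = √5750
λ = 0.78·c/f = 0.087 m, so l = λ/4 = 0.0217 m

Z_qwt ≈ 75.8 Ω; length ≈ 2.17 cm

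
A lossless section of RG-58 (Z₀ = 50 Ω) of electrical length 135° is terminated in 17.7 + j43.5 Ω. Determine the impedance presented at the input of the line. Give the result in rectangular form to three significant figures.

Z_in ≈ 9.77 − j1.63 Ω

tan(βl) = tan(135°) = -1
Z_in = Z_0·(Z_L + jZ_0·tanβl)/(Z_0 + jZ_L·tanβl)
     = 50·(17.7 − j6.5)/(93.5 − j17.7)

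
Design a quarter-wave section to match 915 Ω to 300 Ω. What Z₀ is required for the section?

Z_qwt ≈ 524 Ω

Z_qwt = √(Z_0·R_L) = √(300 × 915) = √274500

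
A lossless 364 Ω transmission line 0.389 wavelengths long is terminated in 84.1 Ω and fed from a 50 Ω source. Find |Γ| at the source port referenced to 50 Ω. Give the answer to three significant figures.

|Γ| ≈ 0.869

βl = 2π × 0.389 = 140°
tan(βl) = -0.838
Z_in = Z_0·(Z_L + jZ_0·tanβl)/(Z_0 + jZ_L·tanβl) = 138 − j278 Ω
Γ_s = (Z_in − Z_s)/(Z_in + Z_s) = (88 − j278)/(188 − j278), |Γ_s| = 0.869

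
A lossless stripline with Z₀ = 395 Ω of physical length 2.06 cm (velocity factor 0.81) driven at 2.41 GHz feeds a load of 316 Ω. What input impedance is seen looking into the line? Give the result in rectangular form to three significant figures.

Z_in ≈ 472 + j57.7 Ω

λ = v/f = 0.81·c / 2.41 GHz = 0.101 m
βl = 2π·l/λ = 2π × 0.204 = 73.5°
tan(βl) = tan(73.5°) = 3.39
Z_in = Z_0·(Z_L + jZ_0·tanβl)/(Z_0 + jZ_L·tanβl)
     = 395·(316 + j1340)/(395 + j1070)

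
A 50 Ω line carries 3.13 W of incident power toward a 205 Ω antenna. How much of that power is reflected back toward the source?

Γ = (205 − 50)/(205 + 50) = 0.608
|Γ|² = 0.369
P_refl = |Γ|²·P_inc = 1.16 W, P_del = (1 − |Γ|²)·P_inc = 1.97 W

P_reflected ≈ 1.16 W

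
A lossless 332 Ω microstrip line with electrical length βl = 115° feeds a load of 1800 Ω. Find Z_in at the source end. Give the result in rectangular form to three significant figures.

Z_in ≈ 74 + j148 Ω

tan(βl) = tan(115°) = -2.14
Z_in = Z_0·(Z_L + jZ_0·tanβl)/(Z_0 + jZ_L·tanβl)
     = 332·(1800 − j712)/(332 − j3860)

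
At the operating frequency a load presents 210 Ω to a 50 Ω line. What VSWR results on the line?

Γ = (210 − 50)/(210 + 50) = 0.615
VSWR = (1 + 0.615)/(1 − 0.615)

VSWR ≈ 4.2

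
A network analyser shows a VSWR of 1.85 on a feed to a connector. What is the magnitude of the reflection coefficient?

|Γ| ≈ 0.298

|Γ| = (S − 1)/(S + 1) = (1.85 − 1)/(1.85 + 1) = 0.85/2.85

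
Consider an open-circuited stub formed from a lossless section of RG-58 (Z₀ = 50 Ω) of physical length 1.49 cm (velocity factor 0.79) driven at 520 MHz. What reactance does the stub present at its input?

λ = v/f = 0.79·c / 520 MHz = 0.456 m
βl = 2π·l/λ = 2π × 0.0327 = 11.8°
tan(βl) = 0.208
For an open-circuited stub, Z_in = −jZ_0·cot(βl) = −jZ_0/tan(βl)

X_in ≈ -240 Ω (capacitive)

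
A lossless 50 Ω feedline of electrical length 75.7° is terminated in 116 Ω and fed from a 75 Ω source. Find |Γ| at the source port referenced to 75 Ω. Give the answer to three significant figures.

|Γ| ≈ 0.543

tan(βl) = 3.92
Z_in = Z_0·(Z_L + jZ_0·tanβl)/(Z_0 + jZ_L·tanβl) = 22.7 − j10.3 Ω
Γ_s = (Z_in − Z_s)/(Z_in + Z_s) = (-52.3 − j10.3)/(97.7 − j10.3), |Γ_s| = 0.543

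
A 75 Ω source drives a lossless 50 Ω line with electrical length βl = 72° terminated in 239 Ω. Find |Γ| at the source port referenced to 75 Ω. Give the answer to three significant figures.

|Γ| ≈ 0.744

tan(βl) = 3.08
Z_in = Z_0·(Z_L + jZ_0·tanβl)/(Z_0 + jZ_L·tanβl) = 11.5 − j15.5 Ω
Γ_s = (Z_in − Z_s)/(Z_in + Z_s) = (-63.5 − j15.5)/(86.5 − j15.5), |Γ_s| = 0.744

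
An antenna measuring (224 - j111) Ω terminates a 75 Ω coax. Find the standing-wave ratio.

Γ = (Z_L − Z_0)/(Z_L + Z_0) = (149 − j111)/(299 − j111)
|Γ| = 186/319 = 0.583
VSWR = (1 + |Γ|)/(1 − |Γ|) = 1.58/0.417

VSWR ≈ 3.79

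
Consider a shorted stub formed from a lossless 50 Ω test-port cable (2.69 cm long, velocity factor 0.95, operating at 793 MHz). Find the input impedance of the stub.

λ = v/f = 0.95·c / 793 MHz = 0.359 m
βl = 2π·l/λ = 2π × 0.0748 = 26.9°
tan(βl) = 0.508
For a shorted stub, Z_in = jZ_0·tan(βl)

Z_in ≈ +j25.4 Ω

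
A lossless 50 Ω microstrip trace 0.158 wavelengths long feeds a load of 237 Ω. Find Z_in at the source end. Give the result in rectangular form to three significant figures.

βl = 2π × 0.158 = 56.9°
tan(βl) = tan(56.9°) = 1.53
Z_in = Z_0·(Z_L + jZ_0·tanβl)/(Z_0 + jZ_L·tanβl)
     = 50·(237 + j76.6)/(50 + j363)

Z_in ≈ 14.8 − j30.6 Ω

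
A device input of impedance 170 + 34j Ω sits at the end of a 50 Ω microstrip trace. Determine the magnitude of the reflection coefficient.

|Γ| ≈ 0.56

Γ = (Z_L − Z_0)/(Z_L + Z_0) = (120 + j34)/(220 + j34)
|Γ| = 125/223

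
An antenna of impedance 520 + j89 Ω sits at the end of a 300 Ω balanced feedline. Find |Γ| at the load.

Γ = (Z_L − Z_0)/(Z_L + Z_0) = (220 + j89)/(820 + j89)
|Γ| = 237/825

|Γ| ≈ 0.288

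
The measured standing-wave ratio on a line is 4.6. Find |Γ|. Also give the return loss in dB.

|Γ| = (S − 1)/(S + 1) = (4.6 − 1)/(4.6 + 1) = 3.6/5.6
RL = −20·log₁₀|Γ| = −20·log₁₀(0.643)

|Γ| ≈ 0.643; return loss ≈ 3.84 dB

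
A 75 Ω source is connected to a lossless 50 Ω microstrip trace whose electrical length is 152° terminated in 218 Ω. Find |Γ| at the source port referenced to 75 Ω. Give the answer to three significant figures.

|Γ| ≈ 0.578

tan(βl) = -0.532
Z_in = Z_0·(Z_L + jZ_0·tanβl)/(Z_0 + jZ_L·tanβl) = 43.9 + j75.1 Ω
Γ_s = (Z_in − Z_s)/(Z_in + Z_s) = (-31.1 + j75.1)/(119 + j75.1), |Γ_s| = 0.578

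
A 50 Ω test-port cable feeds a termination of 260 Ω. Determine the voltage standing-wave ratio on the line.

VSWR ≈ 5.2

For a purely resistive load, VSWR = R_L/Z_0 or Z_0/R_L (whichever > 1) = 260/50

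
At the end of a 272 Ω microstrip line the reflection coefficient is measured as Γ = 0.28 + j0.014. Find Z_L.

Z_L = Z_0·(1 + Γ)/(1 − Γ) = 272·(1.28 + j0.014)/(0.72 − j0.014)

Z_L ≈ 483 + j14.7 Ω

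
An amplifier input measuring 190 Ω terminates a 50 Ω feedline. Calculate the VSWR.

Γ = (190 − 50)/(190 + 50) = 0.583
VSWR = (1 + 0.583)/(1 − 0.583)

VSWR ≈ 3.8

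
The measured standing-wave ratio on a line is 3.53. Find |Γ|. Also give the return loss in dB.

|Γ| = (S − 1)/(S + 1) = (3.53 − 1)/(3.53 + 1) = 2.53/4.53
RL = −20·log₁₀|Γ| = −20·log₁₀(0.558)

|Γ| ≈ 0.558; return loss ≈ 5.06 dB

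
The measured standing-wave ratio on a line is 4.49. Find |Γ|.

|Γ| = (S − 1)/(S + 1) = (4.49 − 1)/(4.49 + 1) = 3.49/5.49

|Γ| ≈ 0.636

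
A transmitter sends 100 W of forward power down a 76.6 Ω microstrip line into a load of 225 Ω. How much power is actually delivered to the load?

Γ = (225 − 76.6)/(225 + 76.6) = 0.492
|Γ|² = 0.242
P_refl = |Γ|²·P_inc = 24.2 W, P_del = (1 − |Γ|²)·P_inc = 75.8 W

P_delivered ≈ 75.8 W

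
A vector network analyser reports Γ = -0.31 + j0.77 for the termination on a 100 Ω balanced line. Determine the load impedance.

Z_L = Z_0·(1 + Γ)/(1 − Γ) = 100·(0.69 + j0.77)/(1.31 − j0.77)

Z_L ≈ 13.5 + j66.7 Ω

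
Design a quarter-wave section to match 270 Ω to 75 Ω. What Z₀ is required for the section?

Z_qwt ≈ 142 Ω

Z_qwt = √(Z_0·R_L) = √(75 × 270) = √20250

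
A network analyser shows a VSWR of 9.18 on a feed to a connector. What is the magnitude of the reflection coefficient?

|Γ| ≈ 0.804

|Γ| = (S − 1)/(S + 1) = (9.18 − 1)/(9.18 + 1) = 8.18/10.2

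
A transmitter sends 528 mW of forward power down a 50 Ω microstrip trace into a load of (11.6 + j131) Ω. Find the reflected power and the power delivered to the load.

P_reflected ≈ 470 mW; P_delivered ≈ 58.5 mW

|Γ| = |(-38.4 + j131)/(61.6 + j131)| = 0.943
|Γ|² = 0.889
P_refl = |Γ|²·P_inc = 470 mW, P_del = (1 − |Γ|²)·P_inc = 58.5 mW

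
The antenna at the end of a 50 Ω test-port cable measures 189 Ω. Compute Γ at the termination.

Γ = 0.582

Γ = (Z_L − Z_0)/(Z_L + Z_0) = (189 − 50)/(189 + 50) = 139/239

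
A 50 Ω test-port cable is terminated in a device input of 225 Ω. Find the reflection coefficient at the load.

Γ = (Z_L − Z_0)/(Z_L + Z_0) = (225 − 50)/(225 + 50) = 175/275

Γ = 0.636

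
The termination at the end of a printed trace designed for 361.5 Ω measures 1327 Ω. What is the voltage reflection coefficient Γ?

Γ = (Z_L − Z_0)/(Z_L + Z_0) = (1327 − 361.5)/(1327 + 361.5) = 965.5/1688

Γ = 0.572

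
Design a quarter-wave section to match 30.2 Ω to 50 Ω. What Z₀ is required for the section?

Z_qwt ≈ 38.9 Ω

Z_qwt = √(Z_0·R_L) = √(50 × 30.2) = √1510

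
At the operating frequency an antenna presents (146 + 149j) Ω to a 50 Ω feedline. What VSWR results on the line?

VSWR ≈ 6.14

Γ = (Z_L − Z_0)/(Z_L + Z_0) = (96 + j149)/(196 + j149)
|Γ| = 177/246 = 0.72
VSWR = (1 + |Γ|)/(1 − |Γ|) = 1.72/0.28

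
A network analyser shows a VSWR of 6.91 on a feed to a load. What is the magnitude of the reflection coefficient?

|Γ| ≈ 0.747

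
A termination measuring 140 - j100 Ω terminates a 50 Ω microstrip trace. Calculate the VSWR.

VSWR ≈ 4.36

Γ = (Z_L − Z_0)/(Z_L + Z_0) = (90 − j100)/(190 − j100)
|Γ| = 135/215 = 0.627
VSWR = (1 + |Γ|)/(1 − |Γ|) = 1.63/0.373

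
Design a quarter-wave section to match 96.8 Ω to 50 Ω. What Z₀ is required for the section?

Z_qwt ≈ 69.6 Ω

Z_qwt = √(Z_0·R_L) = √(50 × 96.8) = √4840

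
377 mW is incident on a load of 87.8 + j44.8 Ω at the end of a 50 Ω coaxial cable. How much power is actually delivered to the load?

P_delivered ≈ 315 mW

|Γ| = |(37.8 + j44.8)/(137.8 + j44.8)| = 0.405
|Γ|² = 0.164
P_refl = |Γ|²·P_inc = 61.7 mW, P_del = (1 − |Γ|²)·P_inc = 315 mW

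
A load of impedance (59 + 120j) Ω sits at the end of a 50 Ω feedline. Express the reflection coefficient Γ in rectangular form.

Γ = (Z_L − Z_0)/(Z_L + Z_0) = (9 + j120)/(109 + j120)

Γ ≈ 0.585 + j0.457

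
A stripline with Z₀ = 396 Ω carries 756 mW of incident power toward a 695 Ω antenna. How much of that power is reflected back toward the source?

Γ = (695 − 396)/(695 + 396) = 0.274
|Γ|² = 0.0751
P_refl = |Γ|²·P_inc = 56.8 mW, P_del = (1 − |Γ|²)·P_inc = 699 mW

P_reflected ≈ 56.8 mW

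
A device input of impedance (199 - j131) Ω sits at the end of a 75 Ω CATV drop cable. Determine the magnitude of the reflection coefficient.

Γ = (Z_L − Z_0)/(Z_L + Z_0) = (124 − j131)/(274 − j131)
|Γ| = 180/304

|Γ| ≈ 0.594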